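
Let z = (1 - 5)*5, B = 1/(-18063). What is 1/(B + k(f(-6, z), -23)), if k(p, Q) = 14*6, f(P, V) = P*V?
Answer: 18063/1517291 ≈ 0.011905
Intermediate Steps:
B = -1/18063 ≈ -5.5362e-5
z = -20 (z = -4*5 = -20)
k(p, Q) = 84
1/(B + k(f(-6, z), -23)) = 1/(-1/18063 + 84) = 1/(1517291/18063) = 18063/1517291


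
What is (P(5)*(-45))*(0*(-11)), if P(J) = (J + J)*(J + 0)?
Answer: 0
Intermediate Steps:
P(J) = 2*J² (P(J) = (2*J)*J = 2*J²)
(P(5)*(-45))*(0*(-11)) = ((2*5²)*(-45))*(0*(-11)) = ((2*25)*(-45))*0 = (50*(-45))*0 = -2250*0 = 0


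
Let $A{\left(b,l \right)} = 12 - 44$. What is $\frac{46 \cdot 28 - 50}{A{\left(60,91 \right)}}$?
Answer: $- \frac{619}{16} \approx -38.688$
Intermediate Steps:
$A{\left(b,l \right)} = -32$ ($A{\left(b,l \right)} = 12 - 44 = -32$)
$\frac{46 \cdot 28 - 50}{A{\left(60,91 \right)}} = \frac{46 \cdot 28 - 50}{-32} = \left(1288 - 50\right) \left(- \frac{1}{32}\right) = 1238 \left(- \frac{1}{32}\right) = - \frac{619}{16}$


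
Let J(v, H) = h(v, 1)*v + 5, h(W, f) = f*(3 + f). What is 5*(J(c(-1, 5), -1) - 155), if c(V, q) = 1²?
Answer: -730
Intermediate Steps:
c(V, q) = 1
J(v, H) = 5 + 4*v (J(v, H) = (1*(3 + 1))*v + 5 = (1*4)*v + 5 = 4*v + 5 = 5 + 4*v)
5*(J(c(-1, 5), -1) - 155) = 5*((5 + 4*1) - 155) = 5*((5 + 4) - 155) = 5*(9 - 155) = 5*(-146) = -730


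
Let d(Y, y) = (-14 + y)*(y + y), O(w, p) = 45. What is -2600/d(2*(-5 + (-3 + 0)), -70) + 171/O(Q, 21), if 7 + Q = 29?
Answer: 5261/1470 ≈ 3.5789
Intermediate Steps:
Q = 22 (Q = -7 + 29 = 22)
d(Y, y) = 2*y*(-14 + y) (d(Y, y) = (-14 + y)*(2*y) = 2*y*(-14 + y))
-2600/d(2*(-5 + (-3 + 0)), -70) + 171/O(Q, 21) = -2600*(-1/(140*(-14 - 70))) + 171/45 = -2600/(2*(-70)*(-84)) + 171*(1/45) = -2600/11760 + 19/5 = -2600*1/11760 + 19/5 = -65/294 + 19/5 = 5261/1470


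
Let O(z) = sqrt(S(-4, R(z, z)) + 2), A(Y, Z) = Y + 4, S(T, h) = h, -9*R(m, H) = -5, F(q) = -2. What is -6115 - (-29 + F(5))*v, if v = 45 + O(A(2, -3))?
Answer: -4720 + 31*sqrt(23)/3 ≈ -4670.4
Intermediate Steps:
R(m, H) = 5/9 (R(m, H) = -1/9*(-5) = 5/9)
A(Y, Z) = 4 + Y
O(z) = sqrt(23)/3 (O(z) = sqrt(5/9 + 2) = sqrt(23/9) = sqrt(23)/3)
v = 45 + sqrt(23)/3 ≈ 46.599
-6115 - (-29 + F(5))*v = -6115 - (-29 - 2)*(45 + sqrt(23)/3) = -6115 - (-31)*(45 + sqrt(23)/3) = -6115 - (-1395 - 31*sqrt(23)/3) = -6115 + (1395 + 31*sqrt(23)/3) = -4720 + 31*sqrt(23)/3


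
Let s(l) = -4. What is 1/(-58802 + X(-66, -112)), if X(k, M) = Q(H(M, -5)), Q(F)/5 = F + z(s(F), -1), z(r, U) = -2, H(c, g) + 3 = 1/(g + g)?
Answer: -2/117655 ≈ -1.6999e-5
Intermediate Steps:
H(c, g) = -3 + 1/(2*g) (H(c, g) = -3 + 1/(g + g) = -3 + 1/(2*g))
Q(F) = -10 + 5*F (Q(F) = 5*(F - 2) = 5*(-2 + F) = -10 + 5*F)
X(k, M) = -51/2 (X(k, M) = -10 + 5*(-3 + (½)/(-5)) = -10 + 5*(-3 + (½)*(-⅕)) = -10 + 5*(-3 - ⅒) = -10 + 5*(-31/10) = -10 - 31/2 = -51/2)
1/(-58802 + X(-66, -112)) = 1/(-58802 - 51/2) = 1/(-117655/2) = -2/117655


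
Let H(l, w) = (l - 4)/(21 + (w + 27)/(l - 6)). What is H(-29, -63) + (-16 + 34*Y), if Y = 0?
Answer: -4497/257 ≈ -17.498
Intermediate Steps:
H(l, w) = (-4 + l)/(21 + (27 + w)/(-6 + l))
H(-29, -63) + (-16 + 34*Y) = (24 + (-29)² - 10*(-29))/(-99 - 63 + 21*(-29)) + (-16 + 34*0) = (24 + 841 + 290)/(-99 - 63 - 609) + (-16 + 0) = 1155/(-771) - 16 = -1/771*1155 - 16 = -385/257 - 16 = -4497/257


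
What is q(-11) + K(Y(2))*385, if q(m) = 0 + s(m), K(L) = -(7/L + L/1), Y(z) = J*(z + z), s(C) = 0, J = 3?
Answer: -58135/12 ≈ -4844.6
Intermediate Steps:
Y(z) = 6*z (Y(z) = 3*(z + z) = 3*(2*z) = 6*z)
K(L) = -L - 7/L (K(L) = -(7/L + L*1) = -(7/L + L) = -(L + 7/L) = -L - 7/L)
q(m) = 0 (q(m) = 0 + 0 = 0)
q(-11) + K(Y(2))*385 = 0 + (-6*2 - 7/(6*2))*385 = 0 + (-1*12 - 7/12)*385 = 0 + (-12 - 7*1/12)*385 = 0 + (-12 - 7/12)*385 = 0 - 151/12*385 = 0 - 58135/12 = -58135/12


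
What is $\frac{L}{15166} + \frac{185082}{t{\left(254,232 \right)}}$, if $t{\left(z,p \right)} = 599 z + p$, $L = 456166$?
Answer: $\frac{18079154090}{577741187} \approx 31.293$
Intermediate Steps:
$t{\left(z,p \right)} = p + 599 z$
$\frac{L}{15166} + \frac{185082}{t{\left(254,232 \right)}} = \frac{456166}{15166} + \frac{185082}{232 + 599 \cdot 254} = 456166 \cdot \frac{1}{15166} + \frac{185082}{232 + 152146} = \frac{228083}{7583} + \frac{185082}{152378} = \frac{228083}{7583} + 185082 \cdot \frac{1}{152378} = \frac{228083}{7583} + \frac{92541}{76189} = \frac{18079154090}{577741187}$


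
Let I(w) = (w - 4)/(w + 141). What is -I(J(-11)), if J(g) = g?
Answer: 3/26 ≈ 0.11538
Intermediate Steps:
I(w) = (-4 + w)/(141 + w)
-I(J(-11)) = -(-4 - 11)/(141 - 11) = -(-15)/130 = -1*(-3/26) = 3/26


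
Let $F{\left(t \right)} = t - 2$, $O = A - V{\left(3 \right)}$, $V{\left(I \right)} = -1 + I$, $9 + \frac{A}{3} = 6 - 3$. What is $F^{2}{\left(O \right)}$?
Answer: $484$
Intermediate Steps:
$A = -18$ ($A = -27 + 3 \left(6 - 3\right) = -27 + 3 \cdot 3 = -27 + 9 = -18$)
$O = -20$ ($O = -18 - \left(-1 + 3\right) = -18 - 2 = -20$)
$F{\left(t \right)} = -2 + t$ ($F{\left(t \right)} = t - 2 = -2 + t$)
$F^{2}{\left(O \right)} = \left(-2 - 20\right)^{2} = \left(-22\right)^{2} = 484$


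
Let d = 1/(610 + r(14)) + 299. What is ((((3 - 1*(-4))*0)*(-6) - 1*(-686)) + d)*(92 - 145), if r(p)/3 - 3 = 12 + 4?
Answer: -34820788/667 ≈ -52205.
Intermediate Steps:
r(p) = 57 (r(p) = 9 + 3*(12 + 4) = 9 + 3*16 = 9 + 48 = 57)
d = 199434/667 (d = 1/(610 + 57) + 299 = 1/667 + 299 = 199434/667 ≈ 299.00)
((((3 - 1*(-4))*0)*(-6) - 1*(-686)) + d)*(92 - 145) = ((((3 - 1*(-4))*0)*(-6) - 1*(-686)) + 199434/667)*(92 - 145) = ((((3 + 4)*0)*(-6) + 686) + 199434/667)*(-53) = (((7*0)*(-6) + 686) + 199434/667)*(-53) = ((0*(-6) + 686) + 199434/667)*(-53) = ((0 + 686) + 199434/667)*(-53) = (686 + 199434/667)*(-53) = (656996/667)*(-53) = -34820788/667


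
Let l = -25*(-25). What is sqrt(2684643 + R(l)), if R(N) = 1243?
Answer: 7*sqrt(54814) ≈ 1638.9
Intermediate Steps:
l = 625
sqrt(2684643 + R(l)) = sqrt(2684643 + 1243) = sqrt(2685886) = 7*sqrt(54814)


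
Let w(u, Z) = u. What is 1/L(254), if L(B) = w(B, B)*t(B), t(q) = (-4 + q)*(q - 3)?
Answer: 1/15938500 ≈ 6.2741e-8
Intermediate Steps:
t(q) = (-4 + q)*(-3 + q)
L(B) = B*(12 + B**2 - 7*B)
1/L(254) = 1/(254*(12 + 254**2 - 7*254)) = 1/(254*(12 + 64516 - 1778)) = 1/(254*62750) = 1/15938500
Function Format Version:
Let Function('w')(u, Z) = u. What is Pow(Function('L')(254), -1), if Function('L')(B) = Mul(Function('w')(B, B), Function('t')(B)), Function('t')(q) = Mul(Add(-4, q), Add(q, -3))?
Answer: Rational(1, 15938500) ≈ 6.2741e-8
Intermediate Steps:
Function('t')(q) = Mul(Add(-4, q), Add(-3, q))
Function('L')(B) = Mul(B, Add(12, Pow(B, 2), Mul(-7, B)))
Pow(Function('L')(254), -1) = Pow(Mul(254, Add(12, Pow(254, 2), Mul(-7, 254))), -1) = Pow(Mul(254, Add(12, 64516, -1778)), -1) = Pow(Mul(254, 62750), -1) = Pow(15938500, -1) = Rational(1, 15938500)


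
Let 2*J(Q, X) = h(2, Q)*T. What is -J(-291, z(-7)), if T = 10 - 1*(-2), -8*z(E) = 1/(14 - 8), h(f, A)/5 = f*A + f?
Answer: 17400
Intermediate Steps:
h(f, A) = 5*f + 5*A*f (h(f, A) = 5*(f*A + f) = 5*(A*f + f) = 5*(f + A*f) = 5*f + 5*A*f)
z(E) = -1/48 (z(E) = -1/(8*(14 - 8)) = -⅛/6 = -⅛*⅙ = -1/48)
T = 12 (T = 10 + 2 = 12)
J(Q, X) = 60 + 60*Q (J(Q, X) = ((5*2*(1 + Q))*12)/2 = ((10 + 10*Q)*12)/2 = (120 + 120*Q)/2 = 60 + 60*Q)
-J(-291, z(-7)) = -(60 + 60*(-291)) = -(60 - 17460) = -1*(-17400) = 17400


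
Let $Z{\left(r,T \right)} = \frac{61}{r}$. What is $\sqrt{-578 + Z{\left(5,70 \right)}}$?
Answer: $\frac{i \sqrt{14145}}{5} \approx 23.787 i$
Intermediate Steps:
$\sqrt{-578 + Z{\left(5,70 \right)}} = \sqrt{-578 + \frac{61}{5}} = \sqrt{- \frac{2829}{5}} = \frac{i \sqrt{14145}}{5}$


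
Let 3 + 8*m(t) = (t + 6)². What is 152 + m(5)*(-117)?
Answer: -6295/4 ≈ -1573.8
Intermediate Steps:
m(t) = -3/8 + (6 + t)²/8 (m(t) = -3/8 + (t + 6)²/8 = -3/8 + (6 + t)²/8)
152 + m(5)*(-117) = 152 + (-3/8 + (6 + 5)²/8)*(-117) = 152 + (-3/8 + (⅛)*11²)*(-117) = 152 + (-3/8 + (⅛)*121)*(-117) = 152 + (-3/8 + 121/8)*(-117) = 152 + (59/4)*(-117) = 152 - 6903/4 = -6295/4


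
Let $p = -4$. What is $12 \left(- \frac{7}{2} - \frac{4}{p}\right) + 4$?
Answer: $-26$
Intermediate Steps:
$12 \left(- \frac{7}{2} - \frac{4}{p}\right) + 4 = 12 \left(- \frac{7}{2} - \frac{4}{-4}\right) + 4 = 12 \left(\left(-7\right) \frac{1}{2} - -1\right) + 4 = 12 \left(- \frac{7}{2} + 1\right) + 4 = 12 \left(- \frac{5}{2}\right) + 4 = -30 + 4 = -26$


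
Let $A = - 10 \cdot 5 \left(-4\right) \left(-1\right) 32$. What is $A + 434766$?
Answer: $428366$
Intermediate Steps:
$A = -6400$ ($A = - 10 \left(\left(-20\right) \left(-1\right)\right) 32 = \left(-10\right) 20 \cdot 32 = \left(-200\right) 32 = -6400$)
$A + 434766 = -6400 + 434766 = 428366$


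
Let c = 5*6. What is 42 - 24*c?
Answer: -678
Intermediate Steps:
c = 30
42 - 24*c = 42 - 24*30 = 42 - 720 = -678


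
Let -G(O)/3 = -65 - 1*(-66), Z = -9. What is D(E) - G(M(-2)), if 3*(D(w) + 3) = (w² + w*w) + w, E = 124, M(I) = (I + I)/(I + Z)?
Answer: 10292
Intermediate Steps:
M(I) = 2*I/(-9 + I) (M(I) = (I + I)/(I - 9) = (2*I)/(-9 + I) = 2*I/(-9 + I))
G(O) = -3 (G(O) = -3*(-65 - 1*(-66)) = -3*(-65 + 66) = -3*1 = -3)
D(w) = -3 + w/3 + 2*w²/3 (D(w) = -3 + ((w² + w*w) + w)/3 = -3 + ((w² + w²) + w)/3 = -3 + (2*w² + w)/3 = -3 + (w + 2*w²)/3 = -3 + (w/3 + 2*w²/3) = -3 + w/3 + 2*w²/3)
D(E) - G(M(-2)) = (-3 + (⅓)*124 + (⅔)*124²) - 1*(-3) = (-3 + 124/3 + (⅔)*15376) + 3 = (-3 + 124/3 + 30752/3) + 3 = 10289 + 3 = 10292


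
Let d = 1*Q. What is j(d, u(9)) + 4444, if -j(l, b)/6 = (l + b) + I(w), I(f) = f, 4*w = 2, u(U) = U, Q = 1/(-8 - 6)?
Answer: 30712/7 ≈ 4387.4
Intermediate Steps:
Q = -1/14 (Q = 1/(-14) = -1/14 ≈ -0.071429)
w = ½ (w = (¼)*2 = ½ ≈ 0.50000)
d = -1/14 (d = 1*(-1/14) = -1/14 ≈ -0.071429)
j(l, b) = -3 - 6*b - 6*l (j(l, b) = -6*((l + b) + ½) = -6*((b + l) + ½) = -6*(½ + b + l) = -3 - 6*b - 6*l)
j(d, u(9)) + 4444 = (-3 - 6*9 - 6*(-1/14)) + 4444 = (-3 - 54 + 3/7) + 4444 = -396/7 + 4444 = 30712/7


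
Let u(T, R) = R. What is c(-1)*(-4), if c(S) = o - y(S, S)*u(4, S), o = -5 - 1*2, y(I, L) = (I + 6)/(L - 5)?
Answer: 94/3 ≈ 31.333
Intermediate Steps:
y(I, L) = (6 + I)/(-5 + L)
o = -7 (o = -5 - 2 = -7)
c(S) = -7 - S*(6 + S)/(-5 + S) (c(S) = -7 - (6 + S)/(-5 + S)*S = -7 - S*(6 + S)/(-5 + S))
c(-1)*(-4) = ((35 - 1*(-1)**2 - 13*(-1))/(-5 - 1))*(-4) = ((35 - 1*1 + 13)/(-6))*(-4) = -(35 - 1 + 13)/6*(-4) = -1/6*47*(-4) = -47/6*(-4) = 94/3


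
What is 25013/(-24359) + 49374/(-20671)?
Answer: -1719744989/503524889 ≈ -3.4154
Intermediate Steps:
25013/(-24359) + 49374/(-20671) = 25013*(-1/24359) + 49374*(-1/20671) = -25013/24359 - 49374/20671 = -1719744989/503524889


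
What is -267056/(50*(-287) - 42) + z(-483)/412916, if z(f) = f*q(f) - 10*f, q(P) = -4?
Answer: 985437625/53059706 ≈ 18.572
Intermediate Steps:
z(f) = -14*f (z(f) = f*(-4) - 10*f = -4*f - 10*f = -14*f)
-267056/(50*(-287) - 42) + z(-483)/412916 = -267056/(50*(-287) - 42) - 14*(-483)/412916 = -267056/(-14350 - 42) + 6762*(1/412916) = -267056/(-14392) + 483/29494 = -267056*(-1/14392) + 483/29494 = 33382/1799 + 483/29494 = 985437625/53059706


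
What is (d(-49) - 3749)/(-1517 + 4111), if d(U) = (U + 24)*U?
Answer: -1262/1297 ≈ -0.97301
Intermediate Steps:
d(U) = U*(24 + U) (d(U) = (24 + U)*U = U*(24 + U))
(d(-49) - 3749)/(-1517 + 4111) = (-49*(24 - 49) - 3749)/(-1517 + 4111) = (-49*(-25) - 3749)/2594 = (1225 - 3749)*(1/2594) = -2524*1/2594 = -1262/1297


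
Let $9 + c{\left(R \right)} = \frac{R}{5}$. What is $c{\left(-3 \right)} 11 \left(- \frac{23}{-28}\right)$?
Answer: $- \frac{3036}{35} \approx -86.743$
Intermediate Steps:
$c{\left(R \right)} = -9 + \frac{R}{5}$
$c{\left(-3 \right)} 11 \left(- \frac{23}{-28}\right) = \left(-9 + \frac{1}{5} \left(-3\right)\right) 11 \left(- \frac{23}{-28}\right) = \left(-9 - \frac{3}{5}\right) 11 \left(\left(-23\right) \left(- \frac{1}{28}\right)\right) = \left(- \frac{48}{5}\right) 11 \cdot \frac{23}{28} = \left(- \frac{528}{5}\right) \frac{23}{28} = - \frac{3036}{35}$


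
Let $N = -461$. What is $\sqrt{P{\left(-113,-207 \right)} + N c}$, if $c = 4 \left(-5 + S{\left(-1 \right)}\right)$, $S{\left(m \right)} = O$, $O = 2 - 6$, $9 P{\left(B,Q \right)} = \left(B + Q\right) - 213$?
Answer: $\frac{\sqrt{148831}}{3} \approx 128.6$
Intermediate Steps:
$P{\left(B,Q \right)} = - \frac{71}{3} + \frac{B}{9} + \frac{Q}{9}$ ($P{\left(B,Q \right)} = \frac{\left(B + Q\right) - 213}{9} = \frac{-213 + B + Q}{9} = - \frac{71}{3} + \frac{B}{9} + \frac{Q}{9}$)
$O = -4$ ($O = 2 - 6 = -4$)
$S{\left(m \right)} = -4$
$c = -36$ ($c = 4 \left(-5 - 4\right) = 4 \left(-9\right) = -36$)
$\sqrt{P{\left(-113,-207 \right)} + N c} = \sqrt{\left(- \frac{71}{3} + \frac{1}{9} \left(-113\right) + \frac{1}{9} \left(-207\right)\right) - -16596} = \sqrt{\left(- \frac{71}{3} - \frac{113}{9} - 23\right) + 16596} = \sqrt{- \frac{533}{9} + 16596} = \sqrt{\frac{148831}{9}} = \frac{\sqrt{148831}}{3}$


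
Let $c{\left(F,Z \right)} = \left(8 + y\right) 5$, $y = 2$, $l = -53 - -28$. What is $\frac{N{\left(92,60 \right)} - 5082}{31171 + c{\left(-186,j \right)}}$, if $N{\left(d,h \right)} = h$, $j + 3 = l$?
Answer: $- \frac{558}{3469} \approx -0.16085$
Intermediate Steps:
$l = -25$ ($l = -53 + 28 = -25$)
$j = -28$ ($j = -3 - 25 = -28$)
$c{\left(F,Z \right)} = 50$ ($c{\left(F,Z \right)} = \left(8 + 2\right) 5 = 10 \cdot 5 = 50$)
$\frac{N{\left(92,60 \right)} - 5082}{31171 + c{\left(-186,j \right)}} = \frac{60 - 5082}{31171 + 50} = - \frac{5022}{31221} = \left(-5022\right) \frac{1}{31221} = - \frac{558}{3469}$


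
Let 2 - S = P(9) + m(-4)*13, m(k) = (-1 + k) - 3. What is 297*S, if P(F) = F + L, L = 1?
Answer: 28512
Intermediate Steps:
P(F) = 1 + F (P(F) = F + 1 = 1 + F)
m(k) = -4 + k
S = 96 (S = 2 - ((1 + 9) + (-4 - 4)*13) = 2 - (10 - 8*13) = 2 - (10 - 104) = 2 - 1*(-94) = 2 + 94 = 96)
297*S = 297*96 = 28512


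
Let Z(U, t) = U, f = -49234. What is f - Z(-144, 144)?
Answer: -49090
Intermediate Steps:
f - Z(-144, 144) = -49234 - 1*(-144) = -49234 + 144 = -49090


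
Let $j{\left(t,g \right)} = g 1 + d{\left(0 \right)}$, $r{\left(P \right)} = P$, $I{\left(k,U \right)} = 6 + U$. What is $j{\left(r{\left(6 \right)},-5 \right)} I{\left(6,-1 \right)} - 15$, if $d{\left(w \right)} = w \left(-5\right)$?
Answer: $-40$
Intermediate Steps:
$d{\left(w \right)} = - 5 w$
$j{\left(t,g \right)} = g$ ($j{\left(t,g \right)} = g 1 - 0 = g + 0 = g$)
$j{\left(r{\left(6 \right)},-5 \right)} I{\left(6,-1 \right)} - 15 = - 5 \left(6 - 1\right) - 15 = \left(-5\right) 5 - 15 = -25 - 15 = -40$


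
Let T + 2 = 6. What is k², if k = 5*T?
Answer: 400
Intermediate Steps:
T = 4 (T = -2 + 6 = 4)
k = 20 (k = 5*4 = 20)
k² = 20² = 400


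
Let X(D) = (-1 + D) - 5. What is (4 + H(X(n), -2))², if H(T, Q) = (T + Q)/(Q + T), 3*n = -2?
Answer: 25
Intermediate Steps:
n = -⅔ (n = (⅓)*(-2) = -⅔ ≈ -0.66667)
X(D) = -6 + D
H(T, Q) = 1 (H(T, Q) = (Q + T)/(Q + T) = 1)
(4 + H(X(n), -2))² = (4 + 1)² = 5² = 25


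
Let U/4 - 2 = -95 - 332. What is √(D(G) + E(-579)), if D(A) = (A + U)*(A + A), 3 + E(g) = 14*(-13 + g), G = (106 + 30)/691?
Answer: I*√4278276379/691 ≈ 94.658*I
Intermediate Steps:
G = 136/691 (G = 136*(1/691) = 136/691 ≈ 0.19682)
U = -1700 (U = 8 + 4*(-95 - 332) = 8 + 4*(-427) = 8 - 1708 = -1700)
E(g) = -185 + 14*g (E(g) = -3 + 14*(-13 + g) = -3 + (-182 + 14*g) = -185 + 14*g)
D(A) = 2*A*(-1700 + A) (D(A) = (A - 1700)*(A + A) = (-1700 + A)*(2*A) = 2*A*(-1700 + A))
√(D(G) + E(-579)) = √(2*(136/691)*(-1700 + 136/691) + (-185 + 14*(-579))) = √(2*(136/691)*(-1174564/691) + (-185 - 8106)) = √(-319481408/477481 - 8291) = √(-4278276379/477481) = I*√4278276379/691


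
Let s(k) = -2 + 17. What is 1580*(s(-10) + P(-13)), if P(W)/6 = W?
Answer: -99540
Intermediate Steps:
P(W) = 6*W
s(k) = 15
1580*(s(-10) + P(-13)) = 1580*(15 + 6*(-13)) = 1580*(15 - 78) = 1580*(-63) = -99540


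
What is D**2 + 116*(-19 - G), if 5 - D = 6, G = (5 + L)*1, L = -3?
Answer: -2435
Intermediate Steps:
G = 2 (G = (5 - 3)*1 = 2*1 = 2)
D = -1 (D = 5 - 1*6 = 5 - 6 = -1)
D**2 + 116*(-19 - G) = (-1)**2 + 116*(-19 - 1*2) = 1 + 116*(-19 - 2) = 1 + 116*(-21) = 1 - 2436 = -2435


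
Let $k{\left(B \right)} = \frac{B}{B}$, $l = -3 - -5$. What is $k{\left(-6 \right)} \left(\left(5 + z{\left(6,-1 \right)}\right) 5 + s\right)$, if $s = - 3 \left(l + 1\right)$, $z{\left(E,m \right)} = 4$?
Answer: $36$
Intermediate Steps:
$l = 2$ ($l = -3 + 5 = 2$)
$k{\left(B \right)} = 1$
$s = -9$ ($s = - 3 \left(2 + 1\right) = \left(-3\right) 3 = -9$)
$k{\left(-6 \right)} \left(\left(5 + z{\left(6,-1 \right)}\right) 5 + s\right) = 1 \left(\left(5 + 4\right) 5 - 9\right) = 1 \left(9 \cdot 5 - 9\right) = 1 \left(45 - 9\right) = 1 \cdot 36 = 36$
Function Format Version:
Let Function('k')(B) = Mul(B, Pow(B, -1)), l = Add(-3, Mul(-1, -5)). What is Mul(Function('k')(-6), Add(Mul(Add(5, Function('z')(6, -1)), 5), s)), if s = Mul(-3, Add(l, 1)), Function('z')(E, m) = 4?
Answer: 36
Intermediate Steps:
l = 2 (l = Add(-3, 5) = 2)
Function('k')(B) = 1
s = -9 (s = Mul(-3, Add(2, 1)) = Mul(-3, 3) = -9)
Mul(Function('k')(-6), Add(Mul(Add(5, Function('z')(6, -1)), 5), s)) = Mul(1, Add(Mul(Add(5, 4), 5), -9)) = Mul(1, Add(Mul(9, 5), -9)) = Mul(1, Add(45, -9)) = Mul(1, 36) = 36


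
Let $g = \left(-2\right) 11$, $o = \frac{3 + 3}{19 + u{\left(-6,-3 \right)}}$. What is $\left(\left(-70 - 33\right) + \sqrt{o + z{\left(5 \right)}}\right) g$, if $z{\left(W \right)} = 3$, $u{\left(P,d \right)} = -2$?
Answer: $2266 - \frac{22 \sqrt{969}}{17} \approx 2225.7$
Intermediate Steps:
$o = \frac{6}{17}$ ($o = \frac{3 + 3}{19 - 2} = \frac{6}{17} \approx 0.35294$)
$g = -22$
$\left(\left(-70 - 33\right) + \sqrt{o + z{\left(5 \right)}}\right) g = \left(\left(-70 - 33\right) + \sqrt{\frac{6}{17} + 3}\right) \left(-22\right) = \left(\left(-70 - 33\right) + \sqrt{\frac{57}{17}}\right) \left(-22\right) = \left(-103 + \frac{\sqrt{969}}{17}\right) \left(-22\right) = 2266 - \frac{22 \sqrt{969}}{17}$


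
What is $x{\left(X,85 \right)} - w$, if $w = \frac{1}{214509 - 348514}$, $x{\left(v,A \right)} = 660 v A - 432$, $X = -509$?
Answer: $- \frac{3826557264659}{134005} \approx -2.8555 \cdot 10^{7}$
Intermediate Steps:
$x{\left(v,A \right)} = -432 + 660 A v$ ($x{\left(v,A \right)} = 660 A v - 432 = -432 + 660 A v$)
$w = - \frac{1}{134005}$ ($w = \frac{1}{-134005} = - \frac{1}{134005} \approx -7.4624 \cdot 10^{-6}$)
$x{\left(X,85 \right)} - w = \left(-432 + 660 \cdot 85 \left(-509\right)\right) - - \frac{1}{134005} = \left(-432 - 28554900\right) + \frac{1}{134005} = -28555332 + \frac{1}{134005} = - \frac{3826557264659}{134005}$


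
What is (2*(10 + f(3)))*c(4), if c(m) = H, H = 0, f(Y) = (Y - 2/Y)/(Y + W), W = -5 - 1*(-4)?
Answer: 0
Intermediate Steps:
W = -1 (W = -5 + 4 = -1)
f(Y) = (Y - 2/Y)/(-1 + Y) (f(Y) = (Y - 2/Y)/(Y - 1) = (Y - 2/Y)/(-1 + Y))
c(m) = 0
(2*(10 + f(3)))*c(4) = (2*(10 + (-2 + 3²)/(3*(-1 + 3))))*0 = (2*(10 + (⅓)*(-2 + 9)/2))*0 = (2*(10 + (⅓)*(½)*7))*0 = (2*(10 + 7/6))*0 = (2*(67/6))*0 = (67/3)*0 = 0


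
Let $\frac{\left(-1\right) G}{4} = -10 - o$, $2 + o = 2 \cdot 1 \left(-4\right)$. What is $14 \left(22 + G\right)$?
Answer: $308$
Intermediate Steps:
$o = -10$ ($o = -2 + 2 \cdot 1 \left(-4\right) = -2 + 2 \left(-4\right) = -2 - 8 = -10$)
$G = 0$ ($G = - 4 \left(-10 - -10\right) = - 4 \left(-10 + 10\right) = \left(-4\right) 0 = 0$)
$14 \left(22 + G\right) = 14 \left(22 + 0\right) = 14 \cdot 22 = 308$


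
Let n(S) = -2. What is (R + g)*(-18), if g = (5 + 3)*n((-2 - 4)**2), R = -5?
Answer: 378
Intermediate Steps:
g = -16 (g = (5 + 3)*(-2) = 8*(-2) = -16)
(R + g)*(-18) = (-5 - 16)*(-18) = -21*(-18) = 378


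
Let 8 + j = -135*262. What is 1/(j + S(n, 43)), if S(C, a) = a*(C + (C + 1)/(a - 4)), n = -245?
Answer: -39/1801099 ≈ -2.1653e-5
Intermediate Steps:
S(C, a) = a*(C + (1 + C)/(-4 + a))
j = -35378 (j = -8 - 135*262 = -8 - 35370 = -35378)
1/(j + S(n, 43)) = 1/(-35378 + 43*(1 - 3*(-245) - 245*43)/(-4 + 43)) = 1/(-35378 + 43*(1 + 735 - 10535)/39) = 1/(-35378 + 43*(1/39)*(-9799)) = 1/(-35378 - 421357/39) = 1/(-1801099/39) = -39/1801099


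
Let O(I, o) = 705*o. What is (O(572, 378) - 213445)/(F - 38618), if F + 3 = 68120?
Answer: 53045/29499 ≈ 1.7982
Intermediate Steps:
F = 68117 (F = -3 + 68120 = 68117)
(O(572, 378) - 213445)/(F - 38618) = (705*378 - 213445)/(68117 - 38618) = (266490 - 213445)/29499 = 53045*(1/29499) = 53045/29499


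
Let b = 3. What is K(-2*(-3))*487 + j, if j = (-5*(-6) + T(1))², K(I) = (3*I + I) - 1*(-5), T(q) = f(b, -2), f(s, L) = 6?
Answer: 15419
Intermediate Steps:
T(q) = 6
K(I) = 5 + 4*I (K(I) = 4*I + 5 = 5 + 4*I)
j = 1296 (j = (-5*(-6) + 6)² = (30 + 6)² = 36² = 1296)
K(-2*(-3))*487 + j = (5 + 4*(-2*(-3)))*487 + 1296 = (5 + 4*6)*487 + 1296 = (5 + 24)*487 + 1296 = 29*487 + 1296 = 14123 + 1296 = 15419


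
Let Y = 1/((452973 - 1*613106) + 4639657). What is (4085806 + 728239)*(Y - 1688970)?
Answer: -36422013324617368555/4479524 ≈ -8.1308e+12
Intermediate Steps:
Y = 1/4479524 (Y = 1/((452973 - 613106) + 4639657) = 1/(-160133 + 4639657) = 1/4479524 ≈ 2.2324e-7)
(4085806 + 728239)*(Y - 1688970) = (4085806 + 728239)*(1/4479524 - 1688970) = 4814045*(-7565781650279/4479524) = -36422013324617368555/4479524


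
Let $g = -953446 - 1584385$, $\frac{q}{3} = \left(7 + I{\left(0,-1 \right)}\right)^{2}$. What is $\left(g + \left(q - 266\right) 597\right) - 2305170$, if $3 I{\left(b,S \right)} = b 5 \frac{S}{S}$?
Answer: $-4914044$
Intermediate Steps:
$I{\left(b,S \right)} = \frac{5 b}{3}$ ($I{\left(b,S \right)} = \frac{b 5 \frac{S}{S}}{3} = \frac{5 b 1}{3} = \frac{5 b}{3}$)
$q = 147$ ($q = 3 \left(7 + \frac{5}{3} \cdot 0\right)^{2} = 3 \left(7 + 0\right)^{2} = 3 \cdot 7^{2} = 3 \cdot 49 = 147$)
$g = -2537831$
$\left(g + \left(q - 266\right) 597\right) - 2305170 = \left(-2537831 + \left(147 - 266\right) 597\right) - 2305170 = \left(-2537831 - 71043\right) - 2305170 = -2608874 - 2305170 = -4914044$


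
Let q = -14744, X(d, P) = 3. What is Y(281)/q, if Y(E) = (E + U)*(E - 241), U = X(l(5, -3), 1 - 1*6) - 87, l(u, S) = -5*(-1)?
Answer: -985/1843 ≈ -0.53445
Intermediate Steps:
l(u, S) = 5
U = -84 (U = 3 - 87 = -84)
Y(E) = (-241 + E)*(-84 + E) (Y(E) = (E - 84)*(E - 241) = (-84 + E)*(-241 + E) = (-241 + E)*(-84 + E))
Y(281)/q = (20244 + 281**2 - 325*281)/(-14744) = (20244 + 78961 - 91325)*(-1/14744) = 7880*(-1/14744) = -985/1843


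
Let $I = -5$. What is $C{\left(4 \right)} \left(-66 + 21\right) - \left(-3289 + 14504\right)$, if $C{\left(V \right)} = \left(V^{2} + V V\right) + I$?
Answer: $-12430$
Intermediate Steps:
$C{\left(V \right)} = -5 + 2 V^{2}$ ($C{\left(V \right)} = \left(V^{2} + V V\right) - 5 = \left(V^{2} + V^{2}\right) - 5 = 2 V^{2} - 5 = -5 + 2 V^{2}$)
$C{\left(4 \right)} \left(-66 + 21\right) - \left(-3289 + 14504\right) = \left(-5 + 2 \cdot 4^{2}\right) \left(-66 + 21\right) - \left(-3289 + 14504\right) = \left(-5 + 2 \cdot 16\right) \left(-45\right) - 11215 = \left(-5 + 32\right) \left(-45\right) - 11215 = 27 \left(-45\right) - 11215 = -1215 - 11215 = -12430$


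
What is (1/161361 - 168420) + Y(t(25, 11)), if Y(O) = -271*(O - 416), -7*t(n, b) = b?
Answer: -62415564320/1129527 ≈ -55258.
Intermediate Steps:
t(n, b) = -b/7
Y(O) = 112736 - 271*O (Y(O) = -271*(-416 + O) = 112736 - 271*O)
(1/161361 - 168420) + Y(t(25, 11)) = (1/161361 - 168420) + (112736 - (-271)*11/7) = (1/161361 - 168420) + (112736 - 271*(-11/7)) = -27176419619/161361 + (112736 + 2981/7) = -27176419619/161361 + 792133/7 = -62415564320/1129527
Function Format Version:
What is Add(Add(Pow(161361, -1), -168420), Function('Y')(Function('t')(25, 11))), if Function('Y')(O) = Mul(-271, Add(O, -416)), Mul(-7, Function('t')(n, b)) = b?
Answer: Rational(-62415564320, 1129527) ≈ -55258.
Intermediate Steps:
Function('t')(n, b) = Mul(Rational(-1, 7), b)
Function('Y')(O) = Add(112736, Mul(-271, O)) (Function('Y')(O) = Mul(-271, Add(-416, O)) = Add(112736, Mul(-271, O)))
Add(Add(Pow(161361, -1), -168420), Function('Y')(Function('t')(25, 11))) = Add(Add(Pow(161361, -1), -168420), Add(112736, Mul(-271, Mul(Rational(-1, 7), 11)))) = Add(Add(Rational(1, 161361), -168420), Add(112736, Mul(-271, Rational(-11, 7)))) = Add(Rational(-27176419619, 161361), Add(112736, Rational(2981, 7))) = Add(Rational(-27176419619, 161361), Rational(792133, 7)) = Rational(-62415564320, 1129527)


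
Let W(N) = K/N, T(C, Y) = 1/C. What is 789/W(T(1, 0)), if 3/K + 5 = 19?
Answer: 3682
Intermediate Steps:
K = 3/14 (K = 3/(-5 + 19) = 3/14 ≈ 0.21429)
W(N) = 3/(14*N)
789/W(T(1, 0)) = 789/((3/(14*(1/1)))) = 789/(((3/14)/1)) = 789/(((3/14)*1)) = 789/(3/14) = 789*(14/3) = 3682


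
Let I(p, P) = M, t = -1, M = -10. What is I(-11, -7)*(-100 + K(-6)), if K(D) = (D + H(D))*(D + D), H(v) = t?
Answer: 160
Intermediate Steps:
I(p, P) = -10
H(v) = -1
K(D) = 2*D*(-1 + D) (K(D) = (D - 1)*(D + D) = (-1 + D)*(2*D) = 2*D*(-1 + D))
I(-11, -7)*(-100 + K(-6)) = -10*(-100 + 2*(-6)*(-1 - 6)) = -10*(-100 + 2*(-6)*(-7)) = -10*(-100 + 84) = -10*(-16) = 160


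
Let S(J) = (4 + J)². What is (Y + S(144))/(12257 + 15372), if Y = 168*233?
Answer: 61048/27629 ≈ 2.2096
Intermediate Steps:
Y = 39144
(Y + S(144))/(12257 + 15372) = (39144 + (4 + 144)²)/(12257 + 15372) = (39144 + 148²)/27629 = (39144 + 21904)*(1/27629) = 61048*(1/27629) = 61048/27629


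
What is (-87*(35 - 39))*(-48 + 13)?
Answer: -12180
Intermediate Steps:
(-87*(35 - 39))*(-48 + 13) = -87*(-4)*(-35) = 348*(-35) = -12180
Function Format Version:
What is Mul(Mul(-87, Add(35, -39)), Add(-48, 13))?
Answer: -12180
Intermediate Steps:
Mul(Mul(-87, Add(35, -39)), Add(-48, 13)) = Mul(Mul(-87, -4), -35) = Mul(348, -35) = -12180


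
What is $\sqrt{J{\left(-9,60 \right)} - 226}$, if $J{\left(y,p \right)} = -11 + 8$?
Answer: $i \sqrt{229} \approx 15.133 i$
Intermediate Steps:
$J{\left(y,p \right)} = -3$
$\sqrt{J{\left(-9,60 \right)} - 226} = \sqrt{-3 - 226} = \sqrt{-229} = i \sqrt{229}$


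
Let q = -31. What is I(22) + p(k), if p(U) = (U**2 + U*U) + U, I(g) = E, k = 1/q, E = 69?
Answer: 66280/961 ≈ 68.970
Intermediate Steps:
k = -1/31 (k = 1/(-31) = -1/31 ≈ -0.032258)
I(g) = 69
p(U) = U + 2*U**2 (p(U) = (U**2 + U**2) + U = 2*U**2 + U = U + 2*U**2)
I(22) + p(k) = 69 - (1 + 2*(-1/31))/31 = 69 - (1 - 2/31)/31 = 69 - 1/31*29/31 = 69 - 29/961 = 66280/961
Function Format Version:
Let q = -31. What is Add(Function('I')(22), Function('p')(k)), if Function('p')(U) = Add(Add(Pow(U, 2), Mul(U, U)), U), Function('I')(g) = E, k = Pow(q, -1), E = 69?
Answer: Rational(66280, 961) ≈ 68.970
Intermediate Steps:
k = Rational(-1, 31) (k = Pow(-31, -1) = Rational(-1, 31) ≈ -0.032258)
Function('I')(g) = 69
Function('p')(U) = Add(U, Mul(2, Pow(U, 2))) (Function('p')(U) = Add(Add(Pow(U, 2), Pow(U, 2)), U) = Add(Mul(2, Pow(U, 2)), U) = Add(U, Mul(2, Pow(U, 2))))
Add(Function('I')(22), Function('p')(k)) = Add(69, Mul(Rational(-1, 31), Add(1, Mul(2, Rational(-1, 31))))) = Add(69, Mul(Rational(-1, 31), Add(1, Rational(-2, 31)))) = Add(69, Mul(Rational(-1, 31), Rational(29, 31))) = Add(69, Rational(-29, 961)) = Rational(66280, 961)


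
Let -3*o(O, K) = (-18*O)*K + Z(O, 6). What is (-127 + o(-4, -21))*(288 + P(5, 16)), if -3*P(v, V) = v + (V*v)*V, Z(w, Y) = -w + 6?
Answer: -471941/9 ≈ -52438.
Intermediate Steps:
Z(w, Y) = 6 - w
o(O, K) = -2 + O/3 + 6*K*O (o(O, K) = -((-18*O)*K + (6 - O))/3 = -(-18*K*O + (6 - O))/3 = -(6 - O - 18*K*O)/3 = -2 + O/3 + 6*K*O)
P(v, V) = -v/3 - v*V²/3 (P(v, V) = -(v + (V*v)*V)/3 = -(v + v*V²)/3 = -v/3 - v*V²/3)
(-127 + o(-4, -21))*(288 + P(5, 16)) = (-127 + (-2 + (⅓)*(-4) + 6*(-21)*(-4)))*(288 - ⅓*5*(1 + 16²)) = (-127 + (-2 - 4/3 + 504))*(288 - ⅓*5*(1 + 256)) = (-127 + 1502/3)*(288 - ⅓*5*257) = 1121*(288 - 1285/3)/3 = (1121/3)*(-421/3) = -471941/9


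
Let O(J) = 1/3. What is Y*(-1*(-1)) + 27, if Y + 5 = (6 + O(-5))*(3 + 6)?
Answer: 79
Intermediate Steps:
O(J) = ⅓
Y = 52 (Y = -5 + (6 + ⅓)*(3 + 6) = -5 + (19/3)*9 = -5 + 57 = 52)
Y*(-1*(-1)) + 27 = 52*(-1*(-1)) + 27 = 52*1 + 27 = 52 + 27 = 79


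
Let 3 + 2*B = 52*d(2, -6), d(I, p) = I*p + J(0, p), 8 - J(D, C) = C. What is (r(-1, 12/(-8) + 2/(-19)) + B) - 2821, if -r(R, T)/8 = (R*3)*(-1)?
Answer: -5589/2 ≈ -2794.5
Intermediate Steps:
J(D, C) = 8 - C
d(I, p) = 8 - p + I*p (d(I, p) = I*p + (8 - p) = 8 - p + I*p)
r(R, T) = 24*R (r(R, T) = -8*R*3*(-1) = -8*3*R*(-1) = -(-24)*R = 24*R)
B = 101/2 (B = -3/2 + (52*(8 - 1*(-6) + 2*(-6)))/2 = -3/2 + (52*(8 + 6 - 12))/2 = -3/2 + (52*2)/2 = -3/2 + (1/2)*104 = -3/2 + 52 = 101/2 ≈ 50.500)
(r(-1, 12/(-8) + 2/(-19)) + B) - 2821 = (24*(-1) + 101/2) - 2821 = (-24 + 101/2) - 2821 = 53/2 - 2821 = -5589/2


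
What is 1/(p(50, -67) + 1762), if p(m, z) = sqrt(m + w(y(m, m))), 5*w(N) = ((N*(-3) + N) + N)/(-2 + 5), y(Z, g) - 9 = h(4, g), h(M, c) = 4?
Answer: 26430/46568923 - sqrt(11055)/46568923 ≈ 0.00056529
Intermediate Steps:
y(Z, g) = 13 (y(Z, g) = 9 + 4 = 13)
w(N) = -N/15 (w(N) = (((N*(-3) + N) + N)/(-2 + 5))/5 = (((-3*N + N) + N)/3)/5 = ((-2*N + N)*(1/3))/5 = (-N*(1/3))/5 = (-N/3)/5 = -N/15)
p(m, z) = sqrt(-13/15 + m) (p(m, z) = sqrt(m - 1/15*13) = sqrt(m - 13/15) = sqrt(-13/15 + m))
1/(p(50, -67) + 1762) = 1/(sqrt(-195 + 225*50)/15 + 1762) = 1/(sqrt(-195 + 11250)/15 + 1762) = 1/(sqrt(11055)/15 + 1762) = 1/(1762 + sqrt(11055)/15)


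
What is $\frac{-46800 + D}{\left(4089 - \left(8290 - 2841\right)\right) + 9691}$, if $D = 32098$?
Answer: $- \frac{14702}{8331} \approx -1.7647$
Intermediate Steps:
$\frac{-46800 + D}{\left(4089 - \left(8290 - 2841\right)\right) + 9691} = \frac{-46800 + 32098}{\left(4089 - \left(8290 - 2841\right)\right) + 9691} = - \frac{14702}{\left(4089 - 5449\right) + 9691} = - \frac{14702}{-1360 + 9691} = - \frac{14702}{8331}$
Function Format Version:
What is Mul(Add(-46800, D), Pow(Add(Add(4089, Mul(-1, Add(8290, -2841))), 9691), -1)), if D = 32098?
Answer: Rational(-14702, 8331) ≈ -1.7647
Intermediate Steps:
Mul(Add(-46800, D), Pow(Add(Add(4089, Mul(-1, Add(8290, -2841))), 9691), -1)) = Mul(Add(-46800, 32098), Pow(Add(Add(4089, Mul(-1, Add(8290, -2841))), 9691), -1)) = Mul(-14702, Pow(Add(Add(4089, Mul(-1, 5449)), 9691), -1)) = Mul(-14702, Pow(Add(Add(4089, -5449), 9691), -1)) = Mul(-14702, Pow(Add(-1360, 9691), -1)) = Mul(-14702, Pow(8331, -1)) = Mul(-14702, Rational(1, 8331)) = Rational(-14702, 8331)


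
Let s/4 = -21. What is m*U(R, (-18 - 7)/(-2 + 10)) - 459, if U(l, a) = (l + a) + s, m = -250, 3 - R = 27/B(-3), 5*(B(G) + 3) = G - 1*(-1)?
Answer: 1263913/68 ≈ 18587.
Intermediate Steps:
B(G) = -14/5 + G/5 (B(G) = -3 + (G - 1*(-1))/5 = -3 + (G + 1)/5 = -3 + (1 + G)/5 = -3 + (⅕ + G/5) = -14/5 + G/5)
R = 186/17 (R = 3 - 27/(-14/5 + (⅕)*(-3)) = 3 - 27/(-14/5 - ⅗) = 3 - 27/(-17/5) = 3 - 27*(-5)/17 = 3 - 1*(-135/17) = 3 + 135/17 = 186/17 ≈ 10.941)
s = -84 (s = 4*(-21) = -84)
U(l, a) = -84 + a + l (U(l, a) = (l + a) - 84 = (a + l) - 84 = -84 + a + l)
m*U(R, (-18 - 7)/(-2 + 10)) - 459 = -250*(-84 + (-18 - 7)/(-2 + 10) + 186/17) - 459 = -250*(-84 - 25/8 + 186/17) - 459 = -250*(-10361/136) - 459 = 1295125/68 - 459 = 1263913/68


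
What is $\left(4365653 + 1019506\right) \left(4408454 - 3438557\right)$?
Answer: $5223049558623$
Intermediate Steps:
$\left(4365653 + 1019506\right) \left(4408454 - 3438557\right) = 5385159 \cdot 969897 = 5223049558623$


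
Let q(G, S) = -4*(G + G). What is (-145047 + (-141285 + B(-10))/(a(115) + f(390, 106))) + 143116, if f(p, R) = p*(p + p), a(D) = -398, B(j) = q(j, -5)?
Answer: -586782867/303802 ≈ -1931.5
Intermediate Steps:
q(G, S) = -8*G
B(j) = -8*j
f(p, R) = 2*p**2 (f(p, R) = p*(2*p) = 2*p**2)
(-145047 + (-141285 + B(-10))/(a(115) + f(390, 106))) + 143116 = (-145047 + (-141285 - 8*(-10))/(-398 + 2*390**2)) + 143116 = (-145047 + (-141285 + 80)/(-398 + 2*152100)) + 143116 = (-145047 - 141205/(-398 + 304200)) + 143116 = (-145047 - 141205/303802) + 143116 = -44065709899/303802 + 143116 = -586782867/303802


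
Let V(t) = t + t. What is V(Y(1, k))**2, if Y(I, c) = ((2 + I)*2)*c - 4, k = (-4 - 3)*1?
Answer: 8464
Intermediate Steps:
k = -7 (k = -7*1 = -7)
Y(I, c) = -4 + c*(4 + 2*I) (Y(I, c) = (4 + 2*I)*c - 4 = c*(4 + 2*I) - 4 = -4 + c*(4 + 2*I))
V(t) = 2*t
V(Y(1, k))**2 = (2*(-4 + 4*(-7) + 2*1*(-7)))**2 = (2*(-4 - 28 - 14))**2 = (2*(-46))**2 = (-92)**2 = 8464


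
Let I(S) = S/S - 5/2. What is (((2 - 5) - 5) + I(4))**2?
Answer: 361/4 ≈ 90.250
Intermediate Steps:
I(S) = -3/2 (I(S) = 1 - 5*1/2 = 1 - 5/2 = -3/2)
(((2 - 5) - 5) + I(4))**2 = (((2 - 5) - 5) - 3/2)**2 = ((-3 - 5) - 3/2)**2 = (-8 - 3/2)**2 = (-19/2)**2 = 361/4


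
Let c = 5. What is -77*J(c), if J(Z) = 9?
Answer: -693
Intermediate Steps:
-77*J(c) = -77*9 = -693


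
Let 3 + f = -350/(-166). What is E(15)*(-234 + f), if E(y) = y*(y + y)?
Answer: -8773200/83 ≈ -1.0570e+5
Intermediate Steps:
E(y) = 2*y**2 (E(y) = y*(2*y) = 2*y**2)
f = -74/83 (f = -3 - 350/(-166) = -3 - 350*(-1/166) = -3 + 175/83 = -74/83 ≈ -0.89157)
E(15)*(-234 + f) = (2*15**2)*(-234 - 74/83) = (2*225)*(-19496/83) = 450*(-19496/83) = -8773200/83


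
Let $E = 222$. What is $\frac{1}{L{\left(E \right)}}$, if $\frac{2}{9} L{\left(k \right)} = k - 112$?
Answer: $\frac{1}{495} \approx 0.0020202$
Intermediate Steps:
$L{\left(k \right)} = -504 + \frac{9 k}{2}$ ($L{\left(k \right)} = \frac{9 \left(k - 112\right)}{2} = \frac{9 \left(-112 + k\right)}{2} = -504 + \frac{9 k}{2}$)
$\frac{1}{L{\left(E \right)}} = \frac{1}{-504 + \frac{9}{2} \cdot 222} = \frac{1}{-504 + 999} = \frac{1}{495}$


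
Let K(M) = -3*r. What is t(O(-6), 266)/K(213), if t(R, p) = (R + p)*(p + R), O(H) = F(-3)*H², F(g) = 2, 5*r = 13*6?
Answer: -21970/9 ≈ -2441.1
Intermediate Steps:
r = 78/5 (r = (13*6)/5 = (⅕)*78 = 78/5 ≈ 15.600)
O(H) = 2*H²
t(R, p) = (R + p)² (t(R, p) = (R + p)*(R + p) = (R + p)²)
K(M) = -234/5 (K(M) = -3*78/5 = -234/5)
t(O(-6), 266)/K(213) = (2*(-6)² + 266)²/(-234/5) = (2*36 + 266)²*(-5/234) = (72 + 266)²*(-5/234) = 338²*(-5/234) = 114244*(-5/234) = -21970/9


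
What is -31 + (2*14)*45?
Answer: 1229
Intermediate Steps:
-31 + (2*14)*45 = -31 + 28*45 = -31 + 1260 = 1229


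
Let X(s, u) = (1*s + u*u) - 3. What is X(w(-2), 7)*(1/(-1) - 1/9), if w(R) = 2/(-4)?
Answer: -455/9 ≈ -50.556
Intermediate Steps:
w(R) = -1/2 (w(R) = 2*(-1/4) = -1/2)
X(s, u) = -3 + s + u**2 (X(s, u) = (s + u**2) - 3 = -3 + s + u**2)
X(w(-2), 7)*(1/(-1) - 1/9) = (-3 - 1/2 + 7**2)*(1/(-1) - 1/9) = (-3 - 1/2 + 49)*(1*(-1) - 1*1/9) = 91*(-1 - 1/9)/2 = (91/2)*(-10/9) = -455/9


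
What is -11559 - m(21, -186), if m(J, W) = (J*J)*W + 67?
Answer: 70400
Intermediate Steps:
m(J, W) = 67 + W*J² (m(J, W) = J²*W + 67 = W*J² + 67 = 67 + W*J²)
-11559 - m(21, -186) = -11559 - (67 - 186*21²) = -11559 - (67 - 186*441) = -11559 - (67 - 82026) = -11559 - 1*(-81959) = -11559 + 81959 = 70400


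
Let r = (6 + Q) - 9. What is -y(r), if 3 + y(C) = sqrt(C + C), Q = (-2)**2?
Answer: 3 - sqrt(2) ≈ 1.5858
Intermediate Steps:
Q = 4
r = 1 (r = (6 + 4) - 9 = 10 - 9 = 1)
y(C) = -3 + sqrt(2)*sqrt(C) (y(C) = -3 + sqrt(C + C) = -3 + sqrt(2*C) = -3 + sqrt(2)*sqrt(C))
-y(r) = -(-3 + sqrt(2)*sqrt(1)) = -(-3 + sqrt(2)*1) = -(-3 + sqrt(2)) = 3 - sqrt(2)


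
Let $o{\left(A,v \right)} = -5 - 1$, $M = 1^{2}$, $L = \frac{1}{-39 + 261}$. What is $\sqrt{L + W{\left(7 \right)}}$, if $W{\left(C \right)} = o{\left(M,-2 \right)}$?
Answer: $\frac{11 i \sqrt{2442}}{222} \approx 2.4486 i$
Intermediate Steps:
$L = \frac{1}{222} \approx 0.0045045$
$M = 1$
$o{\left(A,v \right)} = -6$
$W{\left(C \right)} = -6$
$\sqrt{L + W{\left(7 \right)}} = \sqrt{\frac{1}{222} - 6} = \sqrt{- \frac{1331}{222}} = \frac{11 i \sqrt{2442}}{222}$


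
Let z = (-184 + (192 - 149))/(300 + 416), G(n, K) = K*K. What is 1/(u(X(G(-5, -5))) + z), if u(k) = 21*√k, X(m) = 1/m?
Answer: 3580/14331 ≈ 0.24981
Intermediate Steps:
G(n, K) = K²
z = -141/716 (z = (-184 + 43)/716 = -141*1/716 = -141/716 ≈ -0.19693)
1/(u(X(G(-5, -5))) + z) = 1/(21*√(1/((-5)²)) - 141/716) = 1/(21*√(1/25) - 141/716) = 1/(21*(⅕) - 141/716) = 1/(21/5 - 141/716) = 1/(14331/3580) = 3580/14331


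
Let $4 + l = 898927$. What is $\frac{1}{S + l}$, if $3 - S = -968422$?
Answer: $\frac{1}{1867348} \approx 5.3552 \cdot 10^{-7}$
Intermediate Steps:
$l = 898923$ ($l = -4 + 898927 = 898923$)
$S = 968425$ ($S = 3 - -968422 = 3 + 968422 = 968425$)
$\frac{1}{S + l} = \frac{1}{968425 + 898923} = \frac{1}{1867348}$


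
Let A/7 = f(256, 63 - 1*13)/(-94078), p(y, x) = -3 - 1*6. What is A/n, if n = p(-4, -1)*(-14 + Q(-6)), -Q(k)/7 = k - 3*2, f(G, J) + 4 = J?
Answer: 23/4233510 ≈ 5.4328e-6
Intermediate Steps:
f(G, J) = -4 + J
p(y, x) = -9 (p(y, x) = -3 - 6 = -9)
A = -161/47039 (A = 7*((-4 + (63 - 1*13))/(-94078)) = 7*((-4 + (63 - 13))*(-1/94078)) = 7*((-4 + 50)*(-1/94078)) = 7*(46*(-1/94078)) = 7*(-23/47039) = -161/47039 ≈ -0.0034227)
Q(k) = 42 - 7*k (Q(k) = -7*(k - 3*2) = -7*(k - 6) = -7*(-6 + k) = 42 - 7*k)
n = -630 (n = -9*(-14 + (42 - 7*(-6))) = -9*(-14 + (42 + 42)) = -9*(-14 + 84) = -9*70 = -630)
A/n = -161/47039/(-630) = -161/47039*(-1/630) = 23/4233510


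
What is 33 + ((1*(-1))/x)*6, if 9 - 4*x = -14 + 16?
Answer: 207/7 ≈ 29.571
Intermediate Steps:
x = 7/4 (x = 9/4 - (-14 + 16)/4 = 9/4 - ¼*2 = 9/4 - ½ = 7/4 ≈ 1.7500)
33 + ((1*(-1))/x)*6 = 33 + ((1*(-1))/(7/4))*6 = 33 - 1*4/7*6 = 33 - 4/7*6 = 33 - 24/7 = 207/7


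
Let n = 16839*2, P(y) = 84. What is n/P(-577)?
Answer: 5613/14 ≈ 400.93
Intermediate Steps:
n = 33678
n/P(-577) = 33678/84 = 33678*(1/84) = 5613/14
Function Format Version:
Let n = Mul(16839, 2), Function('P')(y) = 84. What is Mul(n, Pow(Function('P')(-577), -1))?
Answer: Rational(5613, 14) ≈ 400.93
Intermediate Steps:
n = 33678
Mul(n, Pow(Function('P')(-577), -1)) = Mul(33678, Pow(84, -1)) = Mul(33678, Rational(1, 84)) = Rational(5613, 14)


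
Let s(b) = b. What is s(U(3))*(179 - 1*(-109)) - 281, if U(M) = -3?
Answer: -1145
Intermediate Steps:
s(U(3))*(179 - 1*(-109)) - 281 = -3*(179 - 1*(-109)) - 281 = -3*(179 + 109) - 281 = -3*288 - 281 = -864 - 281 = -1145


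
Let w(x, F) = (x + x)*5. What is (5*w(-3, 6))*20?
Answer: -3000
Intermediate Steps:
w(x, F) = 10*x (w(x, F) = (2*x)*5 = 10*x)
(5*w(-3, 6))*20 = (5*(10*(-3)))*20 = (5*(-30))*20 = -150*20 = -3000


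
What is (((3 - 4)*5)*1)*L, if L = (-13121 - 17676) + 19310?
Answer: 57435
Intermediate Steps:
L = -11487 (L = -30797 + 19310 = -11487)
(((3 - 4)*5)*1)*L = (((3 - 4)*5)*1)*(-11487) = (-1*5*1)*(-11487) = -5*1*(-11487) = -5*(-11487) = 57435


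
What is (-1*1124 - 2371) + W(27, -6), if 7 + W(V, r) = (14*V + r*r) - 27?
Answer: -3115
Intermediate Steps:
W(V, r) = -34 + r² + 14*V (W(V, r) = -7 + ((14*V + r*r) - 27) = -7 + ((14*V + r²) - 27) = -7 + ((r² + 14*V) - 27) = -7 + (-27 + r² + 14*V) = -34 + r² + 14*V)
(-1*1124 - 2371) + W(27, -6) = (-1*1124 - 2371) + (-34 + (-6)² + 14*27) = (-1124 - 2371) + (-34 + 36 + 378) = -3495 + 380 = -3115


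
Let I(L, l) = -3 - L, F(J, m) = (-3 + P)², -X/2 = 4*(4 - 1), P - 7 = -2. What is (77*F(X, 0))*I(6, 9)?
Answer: -2772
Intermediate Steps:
P = 5 (P = 7 - 2 = 5)
X = -24 (X = -8*(4 - 1) = -8*3 = -2*12 = -24)
F(J, m) = 4 (F(J, m) = (-3 + 5)² = 2² = 4)
(77*F(X, 0))*I(6, 9) = (77*4)*(-3 - 1*6) = 308*(-3 - 6) = 308*(-9) = -2772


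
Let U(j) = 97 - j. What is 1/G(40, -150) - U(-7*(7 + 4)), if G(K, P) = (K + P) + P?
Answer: -45241/260 ≈ -174.00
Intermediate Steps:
G(K, P) = K + 2*P
1/G(40, -150) - U(-7*(7 + 4)) = 1/(40 + 2*(-150)) - (97 - (-7)*(7 + 4)) = 1/(40 - 300) - (97 - (-7)*11) = 1/(-260) - (97 - 1*(-77)) = -1/260 - (97 + 77) = -1/260 - 1*174 = -1/260 - 174 = -45241/260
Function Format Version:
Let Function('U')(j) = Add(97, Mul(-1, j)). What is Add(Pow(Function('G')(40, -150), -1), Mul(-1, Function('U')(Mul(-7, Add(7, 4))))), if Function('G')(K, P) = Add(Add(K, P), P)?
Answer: Rational(-45241, 260) ≈ -174.00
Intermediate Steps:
Function('G')(K, P) = Add(K, Mul(2, P))
Add(Pow(Function('G')(40, -150), -1), Mul(-1, Function('U')(Mul(-7, Add(7, 4))))) = Add(Pow(Add(40, Mul(2, -150)), -1), Mul(-1, Add(97, Mul(-1, Mul(-7, Add(7, 4)))))) = Add(Pow(Add(40, -300), -1), Mul(-1, Add(97, Mul(-1, Mul(-7, 11))))) = Add(Pow(-260, -1), Mul(-1, Add(97, Mul(-1, -77)))) = Add(Rational(-1, 260), Mul(-1, Add(97, 77))) = Add(Rational(-1, 260), Mul(-1, 174)) = Add(Rational(-1, 260), -174) = Rational(-45241, 260)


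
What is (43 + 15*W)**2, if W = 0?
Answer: 1849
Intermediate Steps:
(43 + 15*W)**2 = (43 + 15*0)**2 = (43 + 0)**2 = 43**2 = 1849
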